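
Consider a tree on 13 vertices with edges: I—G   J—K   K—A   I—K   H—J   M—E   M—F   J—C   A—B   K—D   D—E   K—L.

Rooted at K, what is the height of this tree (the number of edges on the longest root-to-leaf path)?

A deepest node is F, reached by K – D – E – M – F.
That path has 4 edges, so the height is 4.

4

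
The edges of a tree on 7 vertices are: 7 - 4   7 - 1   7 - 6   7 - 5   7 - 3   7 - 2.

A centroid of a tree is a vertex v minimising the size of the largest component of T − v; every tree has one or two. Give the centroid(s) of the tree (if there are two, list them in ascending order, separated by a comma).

Delete 7: the remaining components have sizes 1, 1, 1, 1, 1, 1. Max 1 ≤ 3, so 7 is a centroid.
No neighbour of 7 does as well, so 7 is the unique centroid.

7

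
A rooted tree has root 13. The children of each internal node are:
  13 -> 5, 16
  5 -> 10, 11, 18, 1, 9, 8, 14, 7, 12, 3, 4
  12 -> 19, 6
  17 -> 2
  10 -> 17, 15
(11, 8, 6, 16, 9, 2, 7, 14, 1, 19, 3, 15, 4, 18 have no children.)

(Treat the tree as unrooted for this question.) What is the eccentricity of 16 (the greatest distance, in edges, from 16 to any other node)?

Distances from 16 peak at 5, attained at 2.
16–13–5–10–17–2

5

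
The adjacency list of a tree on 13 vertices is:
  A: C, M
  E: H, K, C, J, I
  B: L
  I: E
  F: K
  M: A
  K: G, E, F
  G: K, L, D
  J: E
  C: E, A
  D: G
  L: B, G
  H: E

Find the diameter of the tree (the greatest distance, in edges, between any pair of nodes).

A longest path is B – L – G – K – E – C – A – M, with 7 edges.

7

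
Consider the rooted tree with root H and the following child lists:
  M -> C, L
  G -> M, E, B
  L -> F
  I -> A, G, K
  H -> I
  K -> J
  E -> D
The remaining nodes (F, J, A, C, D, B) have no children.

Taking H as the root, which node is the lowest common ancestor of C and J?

Ancestors of C (toward the root): C, M, G, I, H.
Ancestors of J: J, K, I, H.
The deepest node appearing in both lists is I.

I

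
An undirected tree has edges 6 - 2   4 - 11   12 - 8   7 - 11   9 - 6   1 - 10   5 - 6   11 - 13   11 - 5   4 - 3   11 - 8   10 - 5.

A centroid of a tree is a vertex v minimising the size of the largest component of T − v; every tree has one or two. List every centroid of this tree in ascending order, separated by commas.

11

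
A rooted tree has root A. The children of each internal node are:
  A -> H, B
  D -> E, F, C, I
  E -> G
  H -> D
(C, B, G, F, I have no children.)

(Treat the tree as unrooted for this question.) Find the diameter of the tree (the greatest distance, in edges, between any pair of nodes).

A longest path is B – A – H – D – E – G, with 5 edges.

5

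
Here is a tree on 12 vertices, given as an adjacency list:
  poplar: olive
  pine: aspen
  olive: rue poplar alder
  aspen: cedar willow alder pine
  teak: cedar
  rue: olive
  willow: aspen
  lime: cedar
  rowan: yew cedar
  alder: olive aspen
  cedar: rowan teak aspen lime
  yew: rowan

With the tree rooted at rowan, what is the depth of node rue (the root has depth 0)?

5

rowan–cedar–aspen–alder–olive–rue — 5 edges.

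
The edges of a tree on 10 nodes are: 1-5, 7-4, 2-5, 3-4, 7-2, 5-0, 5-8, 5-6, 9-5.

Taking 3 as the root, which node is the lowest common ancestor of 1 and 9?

5

Ancestors of 1 (toward the root): 1, 5, 2, 7, 4, 3.
Ancestors of 9: 9, 5, 2, 7, 4, 3.
The deepest node appearing in both lists is 5.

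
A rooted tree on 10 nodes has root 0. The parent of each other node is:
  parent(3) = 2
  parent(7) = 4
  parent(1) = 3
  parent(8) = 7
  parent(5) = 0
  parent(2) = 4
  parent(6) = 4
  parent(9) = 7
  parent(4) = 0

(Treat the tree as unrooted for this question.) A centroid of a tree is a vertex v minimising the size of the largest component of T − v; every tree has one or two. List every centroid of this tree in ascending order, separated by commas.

4

Delete 4: the remaining components have sizes 3, 3, 2, 1. Max 3 ≤ 5, so 4 is a centroid.
No neighbour of 4 does as well, so 4 is the unique centroid.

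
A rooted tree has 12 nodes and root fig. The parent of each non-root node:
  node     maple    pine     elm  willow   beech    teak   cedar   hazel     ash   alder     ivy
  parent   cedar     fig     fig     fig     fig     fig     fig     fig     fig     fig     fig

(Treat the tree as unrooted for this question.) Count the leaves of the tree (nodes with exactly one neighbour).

10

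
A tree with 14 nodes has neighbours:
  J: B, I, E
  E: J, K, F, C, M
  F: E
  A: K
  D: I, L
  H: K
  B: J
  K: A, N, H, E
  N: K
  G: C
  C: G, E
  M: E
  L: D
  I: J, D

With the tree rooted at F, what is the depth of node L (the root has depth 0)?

5

Path from F to L: F–E–J–I–D–L, which has 5 edges.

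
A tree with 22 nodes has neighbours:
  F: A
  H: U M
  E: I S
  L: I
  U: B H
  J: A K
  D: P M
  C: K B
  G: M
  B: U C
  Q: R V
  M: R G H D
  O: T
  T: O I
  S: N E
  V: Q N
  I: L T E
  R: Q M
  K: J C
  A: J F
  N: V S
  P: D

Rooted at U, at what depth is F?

6

Path from U to F: U → B → C → K → J → A → F, which has 6 edges.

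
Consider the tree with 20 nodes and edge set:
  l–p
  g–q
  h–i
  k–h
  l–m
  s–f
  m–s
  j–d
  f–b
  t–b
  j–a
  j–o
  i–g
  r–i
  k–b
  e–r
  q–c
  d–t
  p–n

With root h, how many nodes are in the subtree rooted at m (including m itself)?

4

Descendants of m (including itself): m, l, p, n. That's 4.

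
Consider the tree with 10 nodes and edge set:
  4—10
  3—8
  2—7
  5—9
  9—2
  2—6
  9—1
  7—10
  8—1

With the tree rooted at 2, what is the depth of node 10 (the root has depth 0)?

Climbing from 10 to the root: 10 → 7 → 2. That's 2 steps.

2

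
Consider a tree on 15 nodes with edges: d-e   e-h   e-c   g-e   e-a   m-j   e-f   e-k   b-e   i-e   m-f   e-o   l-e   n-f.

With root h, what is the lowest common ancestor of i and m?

e

i's ancestor chain is i, e, h and m's is m, f, e, h; they first meet at e.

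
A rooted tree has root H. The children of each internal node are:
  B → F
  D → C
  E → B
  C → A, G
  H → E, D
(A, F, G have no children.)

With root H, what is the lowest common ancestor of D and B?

H

D's ancestor chain is D, H and B's is B, E, H; they first meet at H.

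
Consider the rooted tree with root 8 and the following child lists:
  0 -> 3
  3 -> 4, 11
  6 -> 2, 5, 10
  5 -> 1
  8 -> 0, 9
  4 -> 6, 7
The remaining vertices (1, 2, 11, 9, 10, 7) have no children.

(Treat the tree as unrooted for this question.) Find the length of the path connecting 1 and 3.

4

The path is 1 - 5 - 6 - 4 - 3, which has 4 edges.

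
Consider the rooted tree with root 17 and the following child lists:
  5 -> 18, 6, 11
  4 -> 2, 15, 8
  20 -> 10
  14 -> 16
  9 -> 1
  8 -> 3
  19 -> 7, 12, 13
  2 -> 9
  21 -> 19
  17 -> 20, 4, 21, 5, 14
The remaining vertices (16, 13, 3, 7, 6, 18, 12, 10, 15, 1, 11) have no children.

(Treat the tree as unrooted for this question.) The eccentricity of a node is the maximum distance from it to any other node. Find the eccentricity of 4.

4

Distances from 4 peak at 4, attained at 13 (7, 12 also at distance 4).
4 – 17 – 21 – 19 – 13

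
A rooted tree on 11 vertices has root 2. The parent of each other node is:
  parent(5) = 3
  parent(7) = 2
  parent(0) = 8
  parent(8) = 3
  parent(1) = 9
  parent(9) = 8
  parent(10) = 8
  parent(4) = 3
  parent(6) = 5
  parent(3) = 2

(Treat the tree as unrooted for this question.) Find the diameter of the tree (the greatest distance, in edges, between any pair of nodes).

5

A longest path is 1 - 9 - 8 - 3 - 5 - 6, with 5 edges.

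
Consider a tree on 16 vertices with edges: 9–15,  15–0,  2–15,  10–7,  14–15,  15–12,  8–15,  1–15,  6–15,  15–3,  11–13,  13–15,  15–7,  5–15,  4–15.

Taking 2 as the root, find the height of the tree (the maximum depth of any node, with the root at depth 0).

3

A deepest node is 10, reached by 2–15–7–10.
That path has 3 edges, so the height is 3.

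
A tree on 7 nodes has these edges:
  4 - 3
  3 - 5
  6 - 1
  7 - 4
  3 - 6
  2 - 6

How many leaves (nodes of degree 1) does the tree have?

Exactly 4 nodes have a single neighbour: 1, 2, 5, 7.

4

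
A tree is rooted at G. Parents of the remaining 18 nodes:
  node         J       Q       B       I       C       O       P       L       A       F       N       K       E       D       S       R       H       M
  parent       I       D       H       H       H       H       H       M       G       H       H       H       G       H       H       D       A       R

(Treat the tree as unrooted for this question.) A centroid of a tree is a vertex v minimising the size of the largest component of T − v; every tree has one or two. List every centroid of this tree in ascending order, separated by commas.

Delete H: the remaining components have sizes 5, 3, 2, 1, 1, 1, 1, 1, 1, 1, 1. Max 5 ≤ 9, so H is a centroid.
No neighbour of H does as well, so H is the unique centroid.

H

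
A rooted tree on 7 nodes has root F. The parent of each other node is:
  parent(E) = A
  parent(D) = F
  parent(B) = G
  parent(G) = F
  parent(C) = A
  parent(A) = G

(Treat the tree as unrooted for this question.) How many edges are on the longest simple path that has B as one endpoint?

The node farthest from B is E (C, D also at distance 3), via B–G–A–E — 3 edges.

3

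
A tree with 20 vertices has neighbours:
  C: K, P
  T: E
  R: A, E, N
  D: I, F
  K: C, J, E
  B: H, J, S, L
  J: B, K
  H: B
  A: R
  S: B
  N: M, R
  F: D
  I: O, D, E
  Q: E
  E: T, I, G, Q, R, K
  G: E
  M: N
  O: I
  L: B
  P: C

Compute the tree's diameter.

Starting from L, a farthest node is F at distance 7.
One longest path: L–B–J–K–E–I–D–F.
So the diameter is 7.

7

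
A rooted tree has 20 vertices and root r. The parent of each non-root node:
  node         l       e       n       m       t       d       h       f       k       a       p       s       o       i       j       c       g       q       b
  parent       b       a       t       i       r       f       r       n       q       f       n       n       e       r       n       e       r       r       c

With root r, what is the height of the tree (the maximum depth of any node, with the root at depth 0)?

8

l sits deepest: r–t–n–f–a–e–c–b–l — 8 edges from the root.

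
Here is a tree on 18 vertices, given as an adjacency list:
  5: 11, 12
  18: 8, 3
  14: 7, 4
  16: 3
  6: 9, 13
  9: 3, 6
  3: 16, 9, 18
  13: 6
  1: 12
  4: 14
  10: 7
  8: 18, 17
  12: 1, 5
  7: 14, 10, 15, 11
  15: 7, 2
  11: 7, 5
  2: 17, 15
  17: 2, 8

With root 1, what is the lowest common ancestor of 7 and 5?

Ancestors of 7 (toward the root): 7, 11, 5, 12, 1.
Ancestors of 5: 5, 12, 1.
The deepest node appearing in both lists is 5.

5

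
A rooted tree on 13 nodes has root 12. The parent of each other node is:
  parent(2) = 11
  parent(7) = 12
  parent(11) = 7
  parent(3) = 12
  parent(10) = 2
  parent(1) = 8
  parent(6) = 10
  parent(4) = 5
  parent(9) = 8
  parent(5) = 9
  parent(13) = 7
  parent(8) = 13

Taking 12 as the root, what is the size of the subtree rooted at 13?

Descendants of 13 (including itself): 13, 8, 1, 9, 5, 4. That's 6.

6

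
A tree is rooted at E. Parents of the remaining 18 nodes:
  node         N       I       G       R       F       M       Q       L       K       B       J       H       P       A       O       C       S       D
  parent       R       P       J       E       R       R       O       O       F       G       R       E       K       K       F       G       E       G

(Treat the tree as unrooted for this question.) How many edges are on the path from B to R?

3

Walking from B: B - G - J - R. Length 3.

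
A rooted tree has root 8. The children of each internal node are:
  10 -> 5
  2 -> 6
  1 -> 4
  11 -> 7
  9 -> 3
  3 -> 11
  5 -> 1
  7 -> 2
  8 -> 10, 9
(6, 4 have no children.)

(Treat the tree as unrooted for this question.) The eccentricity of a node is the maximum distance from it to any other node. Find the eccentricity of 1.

Distances from 1 peak at 9, attained at 6.
1–5–10–8–9–3–11–7–2–6

9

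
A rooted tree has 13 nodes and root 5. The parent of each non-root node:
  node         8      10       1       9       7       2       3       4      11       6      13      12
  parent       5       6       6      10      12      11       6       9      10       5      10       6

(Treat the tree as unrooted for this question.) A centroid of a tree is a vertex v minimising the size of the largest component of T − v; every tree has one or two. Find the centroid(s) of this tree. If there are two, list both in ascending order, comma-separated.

6

If 6 is removed the pieces have sizes 6, 2, 2, 1, 1, all ≤ ⌊13/2⌋ = 6.
No neighbour of 6 does as well, so 6 is the unique centroid.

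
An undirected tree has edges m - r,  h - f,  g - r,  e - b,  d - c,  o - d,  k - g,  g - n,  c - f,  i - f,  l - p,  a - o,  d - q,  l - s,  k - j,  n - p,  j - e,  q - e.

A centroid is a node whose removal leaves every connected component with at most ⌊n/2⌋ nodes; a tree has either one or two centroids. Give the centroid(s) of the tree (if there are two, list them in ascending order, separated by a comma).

e

Removing e splits the tree into components of sizes 9, 8, 1; the largest is 9 ≤ ⌊19/2⌋ = 9.
Every other node leaves some component of size > 9, so the centroid is unique.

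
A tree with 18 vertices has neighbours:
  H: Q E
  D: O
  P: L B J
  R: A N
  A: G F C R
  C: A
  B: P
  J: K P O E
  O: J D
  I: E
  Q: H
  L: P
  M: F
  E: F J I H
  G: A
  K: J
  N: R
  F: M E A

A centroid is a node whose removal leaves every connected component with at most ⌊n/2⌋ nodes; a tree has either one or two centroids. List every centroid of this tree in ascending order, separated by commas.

E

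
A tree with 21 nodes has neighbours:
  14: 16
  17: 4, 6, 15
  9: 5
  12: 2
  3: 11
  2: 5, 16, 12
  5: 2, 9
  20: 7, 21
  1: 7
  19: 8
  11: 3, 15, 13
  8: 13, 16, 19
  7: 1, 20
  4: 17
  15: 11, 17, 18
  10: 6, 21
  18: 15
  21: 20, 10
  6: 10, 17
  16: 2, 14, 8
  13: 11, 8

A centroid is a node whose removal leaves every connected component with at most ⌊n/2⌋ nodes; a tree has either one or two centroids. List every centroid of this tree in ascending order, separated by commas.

11

Removing 11 splits the tree into components of sizes 10, 9, 1; the largest is 10 ≤ ⌊21/2⌋ = 10.
No neighbour of 11 does as well, so 11 is the unique centroid.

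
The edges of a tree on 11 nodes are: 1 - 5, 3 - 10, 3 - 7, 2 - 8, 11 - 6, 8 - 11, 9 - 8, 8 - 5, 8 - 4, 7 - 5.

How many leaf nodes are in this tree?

6

Exactly 6 nodes have a single neighbour: 1, 2, 4, 6, 9, 10.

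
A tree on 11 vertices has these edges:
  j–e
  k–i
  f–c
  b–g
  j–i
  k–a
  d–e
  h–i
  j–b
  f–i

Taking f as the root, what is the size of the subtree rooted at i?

9

i's subtree: {i, j, k, h, e, b, a, d, g}, size 9.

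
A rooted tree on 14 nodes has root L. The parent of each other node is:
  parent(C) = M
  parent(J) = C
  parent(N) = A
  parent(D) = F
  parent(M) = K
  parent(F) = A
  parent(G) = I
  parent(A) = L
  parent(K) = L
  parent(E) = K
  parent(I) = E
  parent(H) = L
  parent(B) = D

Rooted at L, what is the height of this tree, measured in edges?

4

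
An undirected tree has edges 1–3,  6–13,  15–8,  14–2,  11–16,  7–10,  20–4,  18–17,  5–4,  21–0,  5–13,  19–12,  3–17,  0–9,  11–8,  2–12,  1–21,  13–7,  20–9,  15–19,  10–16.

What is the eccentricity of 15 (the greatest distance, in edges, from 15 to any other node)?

Distances from 15 peak at 16, attained at 18.
15–8–11–16–10–7–13–5–4–20–9–0–21–1–3–17–18

16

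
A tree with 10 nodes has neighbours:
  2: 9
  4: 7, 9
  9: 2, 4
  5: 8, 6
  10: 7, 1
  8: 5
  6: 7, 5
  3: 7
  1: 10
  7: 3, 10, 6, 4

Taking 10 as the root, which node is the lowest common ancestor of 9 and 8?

7

9's ancestor chain is 9, 4, 7, 10 and 8's is 8, 5, 6, 7, 10; they first meet at 7.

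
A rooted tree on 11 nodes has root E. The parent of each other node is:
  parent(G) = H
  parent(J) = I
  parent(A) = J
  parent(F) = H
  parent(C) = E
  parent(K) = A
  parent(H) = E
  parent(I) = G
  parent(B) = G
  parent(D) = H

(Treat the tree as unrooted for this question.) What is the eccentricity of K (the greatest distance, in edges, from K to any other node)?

The node farthest from K is C, via K-A-J-I-G-H-E-C — 7 edges.

7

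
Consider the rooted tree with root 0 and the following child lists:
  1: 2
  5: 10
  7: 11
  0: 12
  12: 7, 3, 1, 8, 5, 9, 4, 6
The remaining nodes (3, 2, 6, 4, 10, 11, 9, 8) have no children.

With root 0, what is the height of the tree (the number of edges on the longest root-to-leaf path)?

3

The longest root-to-leaf path is 0 → 12 → 1 → 2 (3 edges).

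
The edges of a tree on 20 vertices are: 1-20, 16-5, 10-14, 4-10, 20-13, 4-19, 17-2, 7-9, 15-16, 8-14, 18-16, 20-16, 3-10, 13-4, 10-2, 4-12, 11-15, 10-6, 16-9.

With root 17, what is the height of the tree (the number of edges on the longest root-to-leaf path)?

8

A deepest node is 11, reached by 17–2–10–4–13–20–16–15–11.
That path has 8 edges, so the height is 8.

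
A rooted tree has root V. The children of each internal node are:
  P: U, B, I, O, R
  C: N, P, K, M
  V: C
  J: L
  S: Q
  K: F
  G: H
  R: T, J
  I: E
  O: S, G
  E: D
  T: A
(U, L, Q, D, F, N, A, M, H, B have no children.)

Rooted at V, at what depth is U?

3

V–C–P–U — 3 edges.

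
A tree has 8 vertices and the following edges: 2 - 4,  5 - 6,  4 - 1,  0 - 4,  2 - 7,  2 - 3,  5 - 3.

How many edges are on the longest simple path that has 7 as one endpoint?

4

The node farthest from 7 is 6, via 7 – 2 – 3 – 5 – 6 — 4 edges.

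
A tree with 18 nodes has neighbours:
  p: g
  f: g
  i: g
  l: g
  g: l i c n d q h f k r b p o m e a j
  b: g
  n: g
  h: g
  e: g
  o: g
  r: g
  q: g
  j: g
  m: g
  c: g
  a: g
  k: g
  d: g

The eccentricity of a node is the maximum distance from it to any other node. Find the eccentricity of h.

The node farthest from h is o (n, d, j, q, b, k, i, f, a, r, e, m, c, l, p also at distance 2), via h – g – o — 2 edges.

2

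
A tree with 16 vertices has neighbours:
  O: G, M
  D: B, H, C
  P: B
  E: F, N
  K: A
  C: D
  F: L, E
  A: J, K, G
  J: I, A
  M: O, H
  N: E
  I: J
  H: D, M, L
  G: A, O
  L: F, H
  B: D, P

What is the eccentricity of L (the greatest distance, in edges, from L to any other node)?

The node farthest from L is I, via L-H-M-O-G-A-J-I — 7 edges.

7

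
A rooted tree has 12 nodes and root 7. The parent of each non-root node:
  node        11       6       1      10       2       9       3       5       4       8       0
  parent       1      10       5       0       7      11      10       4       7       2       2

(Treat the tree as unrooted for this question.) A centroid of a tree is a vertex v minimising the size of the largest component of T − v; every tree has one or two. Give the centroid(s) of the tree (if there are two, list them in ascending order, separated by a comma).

2, 7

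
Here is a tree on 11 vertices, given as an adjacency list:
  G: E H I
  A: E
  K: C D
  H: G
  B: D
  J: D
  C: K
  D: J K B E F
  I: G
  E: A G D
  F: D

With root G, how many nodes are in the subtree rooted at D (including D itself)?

6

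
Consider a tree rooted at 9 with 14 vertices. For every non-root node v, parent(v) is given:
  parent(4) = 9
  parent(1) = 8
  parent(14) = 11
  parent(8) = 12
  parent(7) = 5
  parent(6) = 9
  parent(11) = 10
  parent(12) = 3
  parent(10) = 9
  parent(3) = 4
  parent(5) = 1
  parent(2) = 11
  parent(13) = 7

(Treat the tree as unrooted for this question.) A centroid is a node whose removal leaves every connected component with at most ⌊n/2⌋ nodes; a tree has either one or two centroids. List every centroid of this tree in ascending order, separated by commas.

Delete 3: the remaining components have sizes 7, 6. Max 7 ≤ 7, so 3 is a centroid.
4 is adjacent to 3 and is also a centroid (the largest component after removing it is likewise 7).

3, 4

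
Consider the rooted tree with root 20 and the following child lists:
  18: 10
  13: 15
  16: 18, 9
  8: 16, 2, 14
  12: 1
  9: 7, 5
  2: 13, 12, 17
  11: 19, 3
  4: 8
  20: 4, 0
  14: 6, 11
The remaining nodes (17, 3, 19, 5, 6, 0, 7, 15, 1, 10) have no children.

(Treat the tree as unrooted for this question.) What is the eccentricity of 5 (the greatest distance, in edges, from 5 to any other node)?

6

The node farthest from 5 is 1 (3, 19, 0, 15 also at distance 6), via 5–9–16–8–2–12–1 — 6 edges.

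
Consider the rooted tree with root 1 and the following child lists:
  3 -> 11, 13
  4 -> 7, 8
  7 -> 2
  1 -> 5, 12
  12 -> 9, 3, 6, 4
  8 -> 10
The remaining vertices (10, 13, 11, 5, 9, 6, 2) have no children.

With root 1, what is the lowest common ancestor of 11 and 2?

Path 11→root: 11 3 12 1; path 2→root: 2 7 4 12 1.
First common node: 12.

12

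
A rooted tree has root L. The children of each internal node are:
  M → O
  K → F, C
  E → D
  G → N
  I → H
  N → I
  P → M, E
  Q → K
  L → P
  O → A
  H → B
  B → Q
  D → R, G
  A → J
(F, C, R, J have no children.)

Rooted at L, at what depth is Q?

9

L – P – E – D – G – N – I – H – B – Q — 9 edges.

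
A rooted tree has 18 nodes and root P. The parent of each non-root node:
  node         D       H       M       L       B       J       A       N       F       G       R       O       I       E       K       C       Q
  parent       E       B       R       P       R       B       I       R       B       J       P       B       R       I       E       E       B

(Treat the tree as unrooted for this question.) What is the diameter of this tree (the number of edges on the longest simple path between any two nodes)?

BFS from C reaches G last, at distance 6; BFS from G confirms no node is farther.
Path: C-E-I-R-B-J-G.

6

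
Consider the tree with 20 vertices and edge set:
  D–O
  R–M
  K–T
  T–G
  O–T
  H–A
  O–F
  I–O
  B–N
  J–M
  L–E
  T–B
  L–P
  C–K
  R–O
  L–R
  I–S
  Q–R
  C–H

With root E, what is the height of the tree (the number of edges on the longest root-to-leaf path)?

8

A sits deepest: E → L → R → O → T → K → C → H → A — 8 edges from the root.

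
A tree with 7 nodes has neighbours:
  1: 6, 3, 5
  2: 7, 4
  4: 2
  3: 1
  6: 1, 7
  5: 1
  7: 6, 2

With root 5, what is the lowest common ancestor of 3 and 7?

1

Ancestors of 3 (toward the root): 3, 1, 5.
Ancestors of 7: 7, 6, 1, 5.
The deepest node appearing in both lists is 1.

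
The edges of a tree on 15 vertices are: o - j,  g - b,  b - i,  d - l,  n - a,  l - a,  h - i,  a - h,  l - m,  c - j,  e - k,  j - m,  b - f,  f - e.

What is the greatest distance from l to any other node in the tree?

Distances from l peak at 7, attained at k.
l–a–h–i–b–f–e–k

7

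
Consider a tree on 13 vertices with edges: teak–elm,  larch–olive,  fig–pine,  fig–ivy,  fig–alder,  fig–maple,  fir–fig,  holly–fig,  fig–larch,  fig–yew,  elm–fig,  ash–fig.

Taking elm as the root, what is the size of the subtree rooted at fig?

fig's subtree: {fig, ash, larch, pine, fir, maple, ivy, alder, holly, yew, olive}, size 11.

11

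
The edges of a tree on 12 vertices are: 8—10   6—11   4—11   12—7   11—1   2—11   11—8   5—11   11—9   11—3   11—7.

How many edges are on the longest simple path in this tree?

BFS from 10 reaches 12 last, at distance 4; BFS from 12 confirms no node is farther.
Path: 10 - 8 - 11 - 7 - 12.

4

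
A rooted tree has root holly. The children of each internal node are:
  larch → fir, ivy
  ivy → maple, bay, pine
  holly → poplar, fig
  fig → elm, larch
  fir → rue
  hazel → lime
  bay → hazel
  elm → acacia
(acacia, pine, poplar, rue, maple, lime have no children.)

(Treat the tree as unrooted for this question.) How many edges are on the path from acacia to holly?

3

Walking from acacia: acacia – elm – fig – holly. Length 3.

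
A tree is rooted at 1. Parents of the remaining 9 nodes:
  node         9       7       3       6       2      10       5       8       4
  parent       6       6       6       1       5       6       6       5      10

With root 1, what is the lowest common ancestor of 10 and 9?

6

Ancestors of 10 (toward the root): 10, 6, 1.
Ancestors of 9: 9, 6, 1.
The deepest node appearing in both lists is 6.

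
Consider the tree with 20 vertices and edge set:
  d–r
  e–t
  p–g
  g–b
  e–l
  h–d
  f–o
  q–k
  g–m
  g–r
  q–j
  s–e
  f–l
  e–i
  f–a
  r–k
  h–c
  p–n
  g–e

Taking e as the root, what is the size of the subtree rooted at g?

g's subtree: {g, r, p, m, b, d, k, n, h, q, c, j}, size 12.

12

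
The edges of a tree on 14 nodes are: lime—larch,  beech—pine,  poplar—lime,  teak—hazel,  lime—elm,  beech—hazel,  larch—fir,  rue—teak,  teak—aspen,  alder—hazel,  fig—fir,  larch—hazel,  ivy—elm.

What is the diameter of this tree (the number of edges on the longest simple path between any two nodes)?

6

Starting from rue, a farthest node is ivy at distance 6.
One longest path: rue - teak - hazel - larch - lime - elm - ivy.
So the diameter is 6.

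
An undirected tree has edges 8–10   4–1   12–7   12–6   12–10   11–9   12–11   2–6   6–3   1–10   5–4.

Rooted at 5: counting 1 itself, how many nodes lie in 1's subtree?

1's subtree: {1, 10, 12, 8, 6, 11, 7, 2, 3, 9}, size 10.

10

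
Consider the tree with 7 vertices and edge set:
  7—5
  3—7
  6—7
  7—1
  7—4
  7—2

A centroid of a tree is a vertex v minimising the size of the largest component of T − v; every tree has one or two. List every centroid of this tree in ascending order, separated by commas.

If 7 is removed the pieces have sizes 1, 1, 1, 1, 1, 1, all ≤ ⌊7/2⌋ = 3.
No neighbour of 7 does as well, so 7 is the unique centroid.

7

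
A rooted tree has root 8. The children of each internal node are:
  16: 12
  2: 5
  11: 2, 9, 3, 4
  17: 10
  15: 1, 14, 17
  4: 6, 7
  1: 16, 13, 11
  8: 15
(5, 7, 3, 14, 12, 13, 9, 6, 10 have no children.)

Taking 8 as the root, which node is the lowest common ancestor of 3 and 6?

Path 3→root: 3 11 1 15 8; path 6→root: 6 4 11 1 15 8.
First common node: 11.

11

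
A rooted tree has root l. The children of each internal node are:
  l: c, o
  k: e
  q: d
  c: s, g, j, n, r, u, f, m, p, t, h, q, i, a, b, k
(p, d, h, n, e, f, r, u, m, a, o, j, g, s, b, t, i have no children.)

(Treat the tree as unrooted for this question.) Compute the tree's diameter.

4

A longest path is d - q - c - k - e, with 4 edges.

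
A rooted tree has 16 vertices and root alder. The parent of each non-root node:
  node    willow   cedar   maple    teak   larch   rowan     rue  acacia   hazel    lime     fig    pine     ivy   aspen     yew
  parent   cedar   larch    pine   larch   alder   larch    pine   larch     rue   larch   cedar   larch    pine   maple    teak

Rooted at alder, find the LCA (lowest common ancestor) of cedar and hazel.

larch

Ancestors of cedar (toward the root): cedar, larch, alder.
Ancestors of hazel: hazel, rue, pine, larch, alder.
The deepest node appearing in both lists is larch.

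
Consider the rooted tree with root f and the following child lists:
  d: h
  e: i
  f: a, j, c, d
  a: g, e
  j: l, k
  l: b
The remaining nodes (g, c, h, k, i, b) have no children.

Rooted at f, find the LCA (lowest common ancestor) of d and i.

Ancestors of d (toward the root): d, f.
Ancestors of i: i, e, a, f.
The deepest node appearing in both lists is f.

f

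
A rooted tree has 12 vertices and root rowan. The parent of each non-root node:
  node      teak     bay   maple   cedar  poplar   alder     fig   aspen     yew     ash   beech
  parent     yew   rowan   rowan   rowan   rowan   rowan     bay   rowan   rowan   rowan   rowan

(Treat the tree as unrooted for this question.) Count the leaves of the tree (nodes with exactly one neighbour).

Exactly 9 nodes have a single neighbour: alder, ash, aspen, beech, cedar, fig, maple, poplar, teak.

9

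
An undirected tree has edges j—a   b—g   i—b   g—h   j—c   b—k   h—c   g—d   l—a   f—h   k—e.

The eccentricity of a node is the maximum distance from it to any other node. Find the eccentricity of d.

6

A farthest node from d is l.
The path d-g-h-c-j-a-l has 6 edges.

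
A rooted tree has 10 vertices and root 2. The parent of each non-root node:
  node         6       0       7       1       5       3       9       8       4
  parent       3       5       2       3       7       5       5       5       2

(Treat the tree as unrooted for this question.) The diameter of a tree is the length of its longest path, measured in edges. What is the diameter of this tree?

Starting from 4, a farthest node is 6 at distance 5.
One longest path: 4–2–7–5–3–6.
So the diameter is 5.

5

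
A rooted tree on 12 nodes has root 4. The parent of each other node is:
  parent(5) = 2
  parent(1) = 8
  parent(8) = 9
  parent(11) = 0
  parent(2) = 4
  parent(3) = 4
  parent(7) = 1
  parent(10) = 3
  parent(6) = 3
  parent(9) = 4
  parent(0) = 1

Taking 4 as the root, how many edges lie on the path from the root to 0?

Path from 4 to 0: 4 → 9 → 8 → 1 → 0, which has 4 edges.

4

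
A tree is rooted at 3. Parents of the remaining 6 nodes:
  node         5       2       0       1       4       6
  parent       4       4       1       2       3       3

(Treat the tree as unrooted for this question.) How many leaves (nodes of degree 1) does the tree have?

3

Degree-1 nodes: 0, 5, 6 — 3 of them.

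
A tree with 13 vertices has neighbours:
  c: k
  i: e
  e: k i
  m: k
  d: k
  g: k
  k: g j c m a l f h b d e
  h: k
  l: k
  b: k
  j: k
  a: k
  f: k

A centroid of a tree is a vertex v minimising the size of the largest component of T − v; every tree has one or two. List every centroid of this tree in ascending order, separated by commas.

k

Removing k splits the tree into components of sizes 2, 1, 1, 1, 1, 1, 1, 1, 1, 1, 1; the largest is 2 ≤ ⌊13/2⌋ = 6.
No neighbour of k does as well, so k is the unique centroid.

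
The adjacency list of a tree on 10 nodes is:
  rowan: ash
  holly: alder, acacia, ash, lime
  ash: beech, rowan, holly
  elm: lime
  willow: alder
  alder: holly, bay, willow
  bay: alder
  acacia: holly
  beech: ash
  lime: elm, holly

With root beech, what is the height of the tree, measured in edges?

bay sits deepest: beech – ash – holly – alder – bay — 4 edges from the root.

4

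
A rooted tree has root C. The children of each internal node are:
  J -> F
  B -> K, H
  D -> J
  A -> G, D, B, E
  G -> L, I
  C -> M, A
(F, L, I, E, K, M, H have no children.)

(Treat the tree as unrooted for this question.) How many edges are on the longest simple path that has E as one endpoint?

The node farthest from E is F, via E-A-D-J-F — 4 edges.

4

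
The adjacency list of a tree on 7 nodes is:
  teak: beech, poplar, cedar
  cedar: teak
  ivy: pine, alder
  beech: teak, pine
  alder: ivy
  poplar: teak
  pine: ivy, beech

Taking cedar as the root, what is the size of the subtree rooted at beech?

beech's subtree: {beech, pine, ivy, alder}, size 4.

4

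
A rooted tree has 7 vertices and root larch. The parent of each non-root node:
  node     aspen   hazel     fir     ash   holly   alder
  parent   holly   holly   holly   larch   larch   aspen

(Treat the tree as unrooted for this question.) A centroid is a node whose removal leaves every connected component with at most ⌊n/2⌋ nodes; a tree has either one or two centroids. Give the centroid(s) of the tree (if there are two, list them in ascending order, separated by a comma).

If holly is removed the pieces have sizes 2, 2, 1, 1, all ≤ ⌊7/2⌋ = 3.
No neighbour of holly does as well, so holly is the unique centroid.

holly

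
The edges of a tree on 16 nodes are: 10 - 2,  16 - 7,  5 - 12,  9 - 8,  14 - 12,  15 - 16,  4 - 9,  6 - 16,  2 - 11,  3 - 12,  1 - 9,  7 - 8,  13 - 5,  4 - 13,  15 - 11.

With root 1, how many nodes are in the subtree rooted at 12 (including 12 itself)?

3

The subtree rooted at 12 contains: 12, 14, 3 — 3 nodes.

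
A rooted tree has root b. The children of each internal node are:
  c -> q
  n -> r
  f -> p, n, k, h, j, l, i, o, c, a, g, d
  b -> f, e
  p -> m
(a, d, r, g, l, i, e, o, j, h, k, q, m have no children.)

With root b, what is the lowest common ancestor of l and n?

l's ancestor chain is l, f, b and n's is n, f, b; they first meet at f.

f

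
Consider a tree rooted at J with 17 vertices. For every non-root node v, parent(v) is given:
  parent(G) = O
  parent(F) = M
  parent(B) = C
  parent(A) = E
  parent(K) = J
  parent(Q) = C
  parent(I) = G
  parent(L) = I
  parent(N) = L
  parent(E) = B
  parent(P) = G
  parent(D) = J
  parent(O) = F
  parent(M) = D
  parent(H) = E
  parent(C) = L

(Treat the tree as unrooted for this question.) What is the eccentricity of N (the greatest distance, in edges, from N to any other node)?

A farthest node from N is K.
The path N – L – I – G – O – F – M – D – J – K has 9 edges.

9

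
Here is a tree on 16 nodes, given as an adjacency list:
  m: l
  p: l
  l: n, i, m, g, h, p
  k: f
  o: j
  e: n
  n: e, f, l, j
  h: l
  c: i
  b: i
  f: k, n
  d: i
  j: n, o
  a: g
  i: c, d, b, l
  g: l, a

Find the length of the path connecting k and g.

4

Walking from k: k–f–n–l–g. Length 4.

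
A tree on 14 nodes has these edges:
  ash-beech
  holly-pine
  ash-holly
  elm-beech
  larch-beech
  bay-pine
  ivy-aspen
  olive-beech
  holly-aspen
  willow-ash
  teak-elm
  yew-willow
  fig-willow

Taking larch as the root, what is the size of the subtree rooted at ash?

ash's subtree: {ash, holly, willow, pine, aspen, fig, yew, bay, ivy}, size 9.

9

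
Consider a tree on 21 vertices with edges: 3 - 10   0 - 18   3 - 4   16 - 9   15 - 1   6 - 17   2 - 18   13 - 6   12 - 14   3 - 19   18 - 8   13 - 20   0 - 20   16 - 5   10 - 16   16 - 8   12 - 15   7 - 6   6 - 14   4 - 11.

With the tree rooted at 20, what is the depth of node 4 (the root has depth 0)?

7

Path from 20 to 4: 20 → 0 → 18 → 8 → 16 → 10 → 3 → 4, which has 7 edges.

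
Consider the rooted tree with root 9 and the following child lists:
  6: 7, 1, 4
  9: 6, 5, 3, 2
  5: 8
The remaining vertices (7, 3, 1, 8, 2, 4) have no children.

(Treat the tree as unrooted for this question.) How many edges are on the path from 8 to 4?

4

The path is 8–5–9–6–4, which has 4 edges.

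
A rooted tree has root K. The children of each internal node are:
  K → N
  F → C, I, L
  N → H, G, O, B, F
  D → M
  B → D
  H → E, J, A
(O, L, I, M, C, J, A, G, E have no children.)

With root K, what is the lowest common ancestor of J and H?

Path J→root: J H N K; path H→root: H N K.
First common node: H.

H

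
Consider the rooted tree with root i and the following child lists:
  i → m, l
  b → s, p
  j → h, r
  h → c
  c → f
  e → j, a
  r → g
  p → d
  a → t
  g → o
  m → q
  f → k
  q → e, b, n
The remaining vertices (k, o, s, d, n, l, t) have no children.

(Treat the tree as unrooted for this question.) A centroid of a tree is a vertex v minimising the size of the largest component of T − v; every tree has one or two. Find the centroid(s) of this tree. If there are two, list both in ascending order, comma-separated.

e

If e is removed the pieces have sizes 9, 8, 2, all ≤ ⌊20/2⌋ = 10.
No neighbour of e does as well, so e is the unique centroid.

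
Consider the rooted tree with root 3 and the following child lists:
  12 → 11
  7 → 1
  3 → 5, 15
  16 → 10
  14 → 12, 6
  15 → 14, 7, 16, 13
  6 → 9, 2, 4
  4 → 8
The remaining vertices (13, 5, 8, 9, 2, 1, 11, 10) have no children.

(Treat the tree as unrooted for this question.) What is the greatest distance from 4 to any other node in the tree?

5

Distances from 4 peak at 5, attained at 5 (1, 10 also at distance 5).
4-6-14-15-3-5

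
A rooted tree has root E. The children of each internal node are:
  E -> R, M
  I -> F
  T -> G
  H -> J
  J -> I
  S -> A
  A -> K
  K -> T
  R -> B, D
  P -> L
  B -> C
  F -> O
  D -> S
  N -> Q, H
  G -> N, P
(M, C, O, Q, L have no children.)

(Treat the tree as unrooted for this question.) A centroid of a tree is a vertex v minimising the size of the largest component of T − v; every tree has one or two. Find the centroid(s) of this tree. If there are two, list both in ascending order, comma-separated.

Delete T: the remaining components have sizes 10, 9. Max 10 ≤ 10, so T is a centroid.
Its neighbour G also leaves a largest component of size 10, so both are centroids.

G, T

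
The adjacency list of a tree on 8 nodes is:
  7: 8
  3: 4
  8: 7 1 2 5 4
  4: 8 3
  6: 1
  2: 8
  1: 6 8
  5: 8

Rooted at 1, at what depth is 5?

2

Climbing from 5 to the root: 5 – 8 – 1. That's 2 steps.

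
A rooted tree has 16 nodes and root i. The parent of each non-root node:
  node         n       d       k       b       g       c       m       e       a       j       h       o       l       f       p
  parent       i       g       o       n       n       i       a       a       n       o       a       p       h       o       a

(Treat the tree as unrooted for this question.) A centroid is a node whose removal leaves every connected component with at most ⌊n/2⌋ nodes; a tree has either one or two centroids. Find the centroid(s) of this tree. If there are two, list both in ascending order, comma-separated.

Removing a splits the tree into components of sizes 6, 5, 2, 1, 1; the largest is 6 ≤ ⌊16/2⌋ = 8.
Every other node leaves some component of size > 8, so the centroid is unique.

a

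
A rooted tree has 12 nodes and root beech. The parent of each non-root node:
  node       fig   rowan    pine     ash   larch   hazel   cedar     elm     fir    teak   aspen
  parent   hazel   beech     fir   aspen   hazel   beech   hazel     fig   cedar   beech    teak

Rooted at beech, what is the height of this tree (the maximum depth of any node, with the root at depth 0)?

The longest root-to-leaf path is beech → hazel → cedar → fir → pine (4 edges).

4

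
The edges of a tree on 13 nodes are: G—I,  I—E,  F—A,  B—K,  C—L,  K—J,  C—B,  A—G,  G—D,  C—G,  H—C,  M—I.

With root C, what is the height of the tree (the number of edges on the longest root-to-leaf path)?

The longest root-to-leaf path is C – B – K – J (3 edges).

3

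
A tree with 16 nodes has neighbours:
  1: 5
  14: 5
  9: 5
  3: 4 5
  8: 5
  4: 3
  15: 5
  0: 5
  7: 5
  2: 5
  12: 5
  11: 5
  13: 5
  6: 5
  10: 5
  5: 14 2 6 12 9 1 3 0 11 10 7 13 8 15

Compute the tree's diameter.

3

BFS from 4 reaches 12 last, at distance 3; BFS from 12 confirms no node is farther.
Path: 4–3–5–12.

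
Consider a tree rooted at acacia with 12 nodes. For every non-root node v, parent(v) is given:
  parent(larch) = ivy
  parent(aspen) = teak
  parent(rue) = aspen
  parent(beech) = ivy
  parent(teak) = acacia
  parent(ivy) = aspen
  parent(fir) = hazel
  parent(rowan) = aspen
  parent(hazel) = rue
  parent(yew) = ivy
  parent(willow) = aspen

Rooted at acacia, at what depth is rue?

acacia – teak – aspen – rue — 3 edges.

3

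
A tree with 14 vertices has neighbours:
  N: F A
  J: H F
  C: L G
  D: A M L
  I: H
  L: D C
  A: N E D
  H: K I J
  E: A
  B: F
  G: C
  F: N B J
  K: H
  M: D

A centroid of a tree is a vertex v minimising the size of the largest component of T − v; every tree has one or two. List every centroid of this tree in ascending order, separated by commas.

Removing A splits the tree into components of sizes 7, 5, 1; the largest is 7 ≤ ⌊14/2⌋ = 7.
N is adjacent to A and is also a centroid (the largest component after removing it is likewise 7).

A, N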